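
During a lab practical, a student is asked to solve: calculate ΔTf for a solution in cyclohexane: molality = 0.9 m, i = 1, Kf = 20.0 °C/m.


ΔTf = Kf × m × i
= 20.0 × 0.9 × 1
= 18.0 °C

18.0 °C


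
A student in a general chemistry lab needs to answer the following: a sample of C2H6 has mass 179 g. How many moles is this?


M(C2H6) = 30.07 g/mol
n = mass/M = 179/30.07 = 5.9528 mol

5.9528 mol


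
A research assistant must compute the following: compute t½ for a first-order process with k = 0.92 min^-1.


t½ = ln2/k = 0.693147/(0.92 min^-1)
= 0.7534 min

0.7534 min


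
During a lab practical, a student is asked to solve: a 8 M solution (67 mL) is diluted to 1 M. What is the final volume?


C1V1 = C2V2
8 × 67 = 1 × V2
V2 = 536/1 = 536.0 mL

536.0 mL


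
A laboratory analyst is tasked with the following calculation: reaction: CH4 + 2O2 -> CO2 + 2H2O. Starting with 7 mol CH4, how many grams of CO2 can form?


Mole ratio CO2:CH4 = 1:1
n(CO2) = 7 × 1/1 = 7.000 mol
mass = 7.000 × 44.01 = 308.07 g

308.07 g


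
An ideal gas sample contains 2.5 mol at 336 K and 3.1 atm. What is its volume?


PV = nRT  (R = 0.08206 L·atm/(mol·K))
V = nRT/P = 2.5×0.08206×336/3.1
= 22.236 L

22.236 L


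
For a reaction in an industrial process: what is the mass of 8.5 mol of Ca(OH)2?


M(Ca(OH)2) = 74.1 g/mol
mass = n × M = 8.5 × 74.1 = 629.85 g

629.85 g


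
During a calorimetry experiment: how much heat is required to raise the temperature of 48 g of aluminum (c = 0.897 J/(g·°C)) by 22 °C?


q = mcΔT = 48 × 0.897 × 22
= 947.23 J

947.23 J


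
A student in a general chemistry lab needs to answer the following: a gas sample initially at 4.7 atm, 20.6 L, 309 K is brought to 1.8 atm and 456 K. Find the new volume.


P1V1/T1 = P2V2/T2
V2 = P1V1T2/(T1P2)
= 4.7×20.6×456/(309×1.8)
= 79.378 L

79.378 L


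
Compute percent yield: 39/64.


% yield = actual/theoretical × 100
= 39/64 × 100
= 60.94%

60.94%


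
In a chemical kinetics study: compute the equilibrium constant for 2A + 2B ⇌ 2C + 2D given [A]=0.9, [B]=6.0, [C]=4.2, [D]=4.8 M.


Kc = [C]^2[D]^2/([A]^2[B]^2)
= (4.2^2 × 4.8^2)/(0.9^2 × 6.0^2)
= 406.4256/29.16
= 13.94

13.94


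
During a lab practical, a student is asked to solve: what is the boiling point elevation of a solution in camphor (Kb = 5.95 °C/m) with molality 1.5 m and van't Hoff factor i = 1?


ΔTb = Kb × m × i
= 5.95 × 1.5 × 1
= 8.925 °C

8.925 °C


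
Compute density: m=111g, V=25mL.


ρ = mass/volume
= 111/25
= 4.44 g/mL

4.44 g/mL


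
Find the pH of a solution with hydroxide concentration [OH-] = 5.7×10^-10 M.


pOH = -log10([OH-]) = -log10(5.7×10^-10)
= 10 - log10(5.7) = 9.24
pH = 14 - pOH = 14 - 9.24 = 4.76

4.76


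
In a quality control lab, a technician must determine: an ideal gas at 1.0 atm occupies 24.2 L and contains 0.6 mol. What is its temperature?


PV = nRT  (R = 0.08206 L·atm/(mol·K))
T = PV/(nR) = 1.0×24.2/(0.6×0.08206)
= 24.20/0.049236
= 491.51 K

491.51 K


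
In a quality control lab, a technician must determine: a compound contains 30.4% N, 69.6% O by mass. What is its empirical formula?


Assume 100 g sample. Moles of each element:
  N: 30.4/14.01 = 2.17 mol
  O: 69.6/16.0 = 4.35 mol
Divide by smallest (2.17):
  N: 2.17/2.17 = 1.0
  O: 4.35/2.17 = 2.0
Empirical formula: NO2

NO2


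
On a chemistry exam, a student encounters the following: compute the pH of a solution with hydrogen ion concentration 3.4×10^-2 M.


pH = -log10([H+]) = -log10(3.4×10^-2)
= 2 - log10(3.4)
= 2 - 0.53
= 1.47

1.47


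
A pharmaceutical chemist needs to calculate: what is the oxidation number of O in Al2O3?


O is usually -2
Oxidation number: -2

-2


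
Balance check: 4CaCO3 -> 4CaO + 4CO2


Equation: 4CaCO3 -> 4CaO + 4CO2
Check atoms: C: 4=4, Ca: 4=4, O: 12=12
Balanced

Yes, balanced


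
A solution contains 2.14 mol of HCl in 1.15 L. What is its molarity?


M = n/V = 2.14/1.15 = 1.861 mol/L

1.861 M


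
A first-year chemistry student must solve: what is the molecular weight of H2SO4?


M(H2SO4) = 2×1.008 + 1×32.07 + 4×16.0
= 2.02 + 32.07 + 64.0
= 98.09 g/mol

98.09 g/mol


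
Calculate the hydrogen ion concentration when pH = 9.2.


[H+] = 10^(-pH) = 10^(-9.2)
= 6.31×10^-10 M

6.31×10^-10 M


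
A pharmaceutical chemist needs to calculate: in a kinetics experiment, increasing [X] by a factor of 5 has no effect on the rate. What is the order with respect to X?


rate ∝ [X]^n
rate ∝ [X]^0
Order in X: 0

0


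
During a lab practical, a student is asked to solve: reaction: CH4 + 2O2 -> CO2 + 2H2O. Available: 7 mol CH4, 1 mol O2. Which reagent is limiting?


Mole ratio available / coefficient:
  CH4: 7/1 = 7.000
  O2: 1/2 = 0.500
Smaller ratio is limiting.

O2


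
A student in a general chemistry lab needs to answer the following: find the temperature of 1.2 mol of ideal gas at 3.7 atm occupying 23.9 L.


PV = nRT  (R = 0.08206 L·atm/(mol·K))
T = PV/(nR) = 3.7×23.9/(1.2×0.08206)
= 88.43/0.098472
= 898.02 K

898.02 K


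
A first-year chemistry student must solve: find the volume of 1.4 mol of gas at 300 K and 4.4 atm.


PV = nRT  (R = 0.08206 L·atm/(mol·K))
V = nRT/P = 1.4×0.08206×300/4.4
= 7.833 L

7.833 L


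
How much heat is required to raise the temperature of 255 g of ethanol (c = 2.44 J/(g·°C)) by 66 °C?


q = mcΔT = 255 × 2.44 × 66
= 41065.20 J

41065.20 J


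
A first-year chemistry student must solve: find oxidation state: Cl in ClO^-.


x + (-2) = -1, so x = +1
Oxidation number: +1

+1


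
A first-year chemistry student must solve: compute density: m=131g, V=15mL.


ρ = mass/volume
= 131/15
= 8.733 g/mL

8.733 g/mL


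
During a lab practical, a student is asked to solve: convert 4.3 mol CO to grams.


M(CO) = 28.01 g/mol
mass = n × M = 4.3 × 28.01 = 120.44 g

120.44 g


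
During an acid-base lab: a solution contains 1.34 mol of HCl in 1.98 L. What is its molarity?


M = n/V = 1.34/1.98 = 0.677 mol/L

0.677 M


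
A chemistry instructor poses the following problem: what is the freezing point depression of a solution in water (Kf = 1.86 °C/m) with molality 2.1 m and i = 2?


ΔTf = Kf × m × i
= 1.86 × 2.1 × 2
= 7.812 °C

7.812 °C


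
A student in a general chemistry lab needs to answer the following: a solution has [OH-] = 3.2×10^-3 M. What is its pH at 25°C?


pOH = -log10([OH-]) = -log10(3.2×10^-3)
= 3 - log10(3.2) = 2.49
pH = 14 - pOH = 14 - 2.49 = 11.51

11.51


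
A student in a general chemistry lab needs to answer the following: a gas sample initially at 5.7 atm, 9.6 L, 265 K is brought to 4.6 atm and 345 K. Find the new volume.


P1V1/T1 = P2V2/T2
V2 = P1V1T2/(T1P2)
= 5.7×9.6×345/(265×4.6)
= 15.487 L

15.487 L


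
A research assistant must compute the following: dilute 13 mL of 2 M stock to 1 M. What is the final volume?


C1V1 = C2V2
2 × 13 = 1 × V2
V2 = 26/1 = 26.0 mL

26.0 mL


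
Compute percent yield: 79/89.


% yield = actual/theoretical × 100
= 79/89 × 100
= 88.76%

88.76%


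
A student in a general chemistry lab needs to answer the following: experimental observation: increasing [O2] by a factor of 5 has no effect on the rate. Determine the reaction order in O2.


rate ∝ [O2]^n
rate ∝ [O2]^0
Order in O2: 0

0


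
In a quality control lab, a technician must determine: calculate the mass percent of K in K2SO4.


M(K2SO4) = 2×39.1 + 1×32.07 + 4×16.0 = 174.27 g/mol
Mass of K = 2 × 39.1 = 78.20 g/mol
% K = 78.20/174.27 × 100 = 44.87%

44.87%


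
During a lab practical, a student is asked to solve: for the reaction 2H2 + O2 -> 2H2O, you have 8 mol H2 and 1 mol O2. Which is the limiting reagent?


Mole ratio available / coefficient:
  H2: 8/2 = 4.000
  O2: 1/1 = 1.000
Smaller ratio is limiting.

O2


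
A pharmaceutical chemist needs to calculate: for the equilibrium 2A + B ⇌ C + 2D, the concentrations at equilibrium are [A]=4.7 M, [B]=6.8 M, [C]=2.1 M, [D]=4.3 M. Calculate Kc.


Kc = [C][D]^2/([A]^2[B])
= (2.1^1 × 4.3^2)/(4.7^2 × 6.8^1)
= 38.829/150.212
= 0.2585

0.2585


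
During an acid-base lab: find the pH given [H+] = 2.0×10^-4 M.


pH = -log10([H+]) = -log10(2.0×10^-4)
= 4 - log10(2.0)
= 4 - 0.3
= 3.7

3.7


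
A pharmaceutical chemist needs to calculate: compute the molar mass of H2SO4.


M(H2SO4) = 2×1.008 + 1×32.07 + 4×16.0
= 2.02 + 32.07 + 64.0
= 98.09 g/mol

98.09 g/mol


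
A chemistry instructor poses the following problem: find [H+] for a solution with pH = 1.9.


[H+] = 10^(-pH) = 10^(-1.9)
= 1.26×10^-2 M

1.26×10^-2 M


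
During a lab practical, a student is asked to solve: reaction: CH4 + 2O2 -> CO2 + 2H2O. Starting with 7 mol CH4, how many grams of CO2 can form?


Mole ratio CO2:CH4 = 1:1
n(CO2) = 7 × 1/1 = 7.000 mol
mass = 7.000 × 44.01 = 308.07 g

308.07 g


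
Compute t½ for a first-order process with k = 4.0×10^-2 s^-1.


t½ = ln2/k = 0.693147/(4.0×10^-2 s^-1)
= 17.33 s

17.33 s


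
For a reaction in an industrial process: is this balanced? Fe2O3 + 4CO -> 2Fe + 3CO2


Equation: Fe2O3 + 4CO -> 2Fe + 3CO2
Check atoms: C: 4≠3, Fe: 2=2, O: 7≠6
Not balanced

No, not balanced


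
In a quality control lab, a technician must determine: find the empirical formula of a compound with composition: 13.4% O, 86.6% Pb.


Assume 100 g sample. Moles of each element:
  O: 13.4/16.0 = 0.838 mol
  Pb: 86.6/207.2 = 0.418 mol
Divide by smallest (0.418):
  O: 0.838/0.418 = 2.0
  Pb: 0.418/0.418 = 1.0
Empirical formula: PbO2

PbO2


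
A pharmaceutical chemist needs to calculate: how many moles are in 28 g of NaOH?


M(NaOH) = 40.0 g/mol
n = mass/M = 28/40.0 = 0.7 mol

0.7 mol


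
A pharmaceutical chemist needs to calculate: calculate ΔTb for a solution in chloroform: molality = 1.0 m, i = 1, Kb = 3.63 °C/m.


ΔTb = Kb × m × i
= 3.63 × 1.0 × 1
= 3.63 °C

3.63 °C


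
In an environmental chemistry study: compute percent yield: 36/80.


% yield = actual/theoretical × 100
= 36/80 × 100
= 45.0%

45.0%


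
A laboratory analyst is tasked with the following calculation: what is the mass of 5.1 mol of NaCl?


M(NaCl) = 58.44 g/mol
mass = n × M = 5.1 × 58.44 = 298.04 g

298.04 g


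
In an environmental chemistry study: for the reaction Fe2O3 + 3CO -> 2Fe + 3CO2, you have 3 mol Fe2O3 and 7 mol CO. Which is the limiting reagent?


Mole ratio available / coefficient:
  Fe2O3: 3/1 = 3.000
  CO: 7/3 = 2.333
Smaller ratio is limiting.

CO


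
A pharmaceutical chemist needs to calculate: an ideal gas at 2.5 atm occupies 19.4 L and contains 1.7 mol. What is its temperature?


PV = nRT  (R = 0.08206 L·atm/(mol·K))
T = PV/(nR) = 2.5×19.4/(1.7×0.08206)
= 48.50/0.139502
= 347.67 K

347.67 K


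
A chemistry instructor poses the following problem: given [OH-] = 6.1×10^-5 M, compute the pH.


pOH = -log10([OH-]) = -log10(6.1×10^-5)
= 5 - log10(6.1) = 4.21
pH = 14 - pOH = 14 - 4.21 = 9.79

9.79


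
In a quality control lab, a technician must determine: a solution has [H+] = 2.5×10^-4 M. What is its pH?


pH = -log10([H+]) = -log10(2.5×10^-4)
= 4 - log10(2.5)
= 4 - 0.4
= 3.6

3.6


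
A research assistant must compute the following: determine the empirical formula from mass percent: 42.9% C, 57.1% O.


Assume 100 g sample. Moles of each element:
  C: 42.9/12.01 = 3.572 mol
  O: 57.1/16.0 = 3.569 mol
Divide by smallest (3.569):
  C: 3.572/3.569 = 1.0
  O: 3.569/3.569 = 1.0
Empirical formula: CO

CO


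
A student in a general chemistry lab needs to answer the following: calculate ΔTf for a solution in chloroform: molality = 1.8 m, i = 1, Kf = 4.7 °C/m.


ΔTf = Kf × m × i
= 4.7 × 1.8 × 1
= 8.46 °C

8.46 °C


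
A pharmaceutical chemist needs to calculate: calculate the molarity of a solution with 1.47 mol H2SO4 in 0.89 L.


M = n/V = 1.47/0.89 = 1.652 mol/L

1.652 M


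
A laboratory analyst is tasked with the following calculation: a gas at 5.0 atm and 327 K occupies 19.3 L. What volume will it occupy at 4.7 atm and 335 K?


P1V1/T1 = P2V2/T2
V2 = P1V1T2/(T1P2)
= 5.0×19.3×335/(327×4.7)
= 21.034 L

21.034 L


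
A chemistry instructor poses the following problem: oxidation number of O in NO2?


O is usually -2
Oxidation number: -2

-2


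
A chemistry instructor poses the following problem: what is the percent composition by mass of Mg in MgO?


M(MgO) = 1×24.31 + 1×16.0 = 40.31 g/mol
Mass of Mg = 1 × 24.31 = 24.31 g/mol
% Mg = 24.31/40.31 × 100 = 60.31%

60.31%


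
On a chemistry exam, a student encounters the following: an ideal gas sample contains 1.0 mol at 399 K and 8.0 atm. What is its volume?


PV = nRT  (R = 0.08206 L·atm/(mol·K))
V = nRT/P = 1.0×0.08206×399/8.0
= 4.093 L

4.093 L


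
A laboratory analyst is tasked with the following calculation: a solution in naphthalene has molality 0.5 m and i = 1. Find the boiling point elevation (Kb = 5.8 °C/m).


ΔTb = Kb × m × i
= 5.8 × 0.5 × 1
= 2.9 °C

2.9 °C


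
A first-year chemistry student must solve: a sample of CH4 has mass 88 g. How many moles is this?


M(CH4) = 16.04 g/mol
n = mass/M = 88/16.04 = 5.4863 mol

5.4863 mol


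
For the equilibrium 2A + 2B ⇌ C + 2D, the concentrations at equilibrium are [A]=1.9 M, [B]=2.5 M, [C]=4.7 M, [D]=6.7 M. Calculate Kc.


Kc = [C][D]^2/([A]^2[B]^2)
= (4.7^1 × 6.7^2)/(1.9^2 × 2.5^2)
= 210.983/22.5625
= 9.351

9.351


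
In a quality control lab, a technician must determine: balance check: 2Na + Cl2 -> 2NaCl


Equation: 2Na + Cl2 -> 2NaCl
Check atoms: Cl: 2=2, Na: 2=2
Balanced

Yes, balanced


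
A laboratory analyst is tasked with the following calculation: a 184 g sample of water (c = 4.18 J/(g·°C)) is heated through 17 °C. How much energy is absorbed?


q = mcΔT = 184 × 4.18 × 17
= 13075.04 J

13075.04 J


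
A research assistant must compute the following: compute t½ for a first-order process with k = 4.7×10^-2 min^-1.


t½ = ln2/k = 0.693147/(4.7×10^-2 min^-1)
= 14.75 min

14.75 min


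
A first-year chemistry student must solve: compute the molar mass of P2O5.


M(P2O5) = 2×30.97 + 5×16.0
= 61.94 + 80.0
= 141.94 g/mol

141.94 g/mol


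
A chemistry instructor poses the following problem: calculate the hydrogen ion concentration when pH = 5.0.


[H+] = 10^(-pH) = 10^(-5.0)
= 1.0×10^-5 M

1.0×10^-5 M


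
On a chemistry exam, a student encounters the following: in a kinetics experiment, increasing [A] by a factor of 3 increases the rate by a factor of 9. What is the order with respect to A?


rate ∝ [A]^n
3^n = 9 → n = 2
Order in A: 2

2


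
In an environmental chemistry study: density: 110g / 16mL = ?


ρ = mass/volume
= 110/16
= 6.875 g/mL

6.875 g/mL


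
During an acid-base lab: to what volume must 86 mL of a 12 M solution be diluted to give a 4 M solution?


C1V1 = C2V2
12 × 86 = 4 × V2
V2 = 1032/4 = 258.0 mL

258.0 mL


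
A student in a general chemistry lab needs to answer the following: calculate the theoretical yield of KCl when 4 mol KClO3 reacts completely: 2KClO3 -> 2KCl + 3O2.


Mole ratio KCl:KClO3 = 2:2
n(KCl) = 4 × 2/2 = 4.000 mol
mass = 4.000 × 74.55 = 298.2 g

298.2 g


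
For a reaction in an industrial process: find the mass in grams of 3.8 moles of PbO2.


M(PbO2) = 239.2 g/mol
mass = n × M = 3.8 × 239.2 = 908.96 g

908.96 g


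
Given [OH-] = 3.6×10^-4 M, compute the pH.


pOH = -log10([OH-]) = -log10(3.6×10^-4)
= 4 - log10(3.6) = 3.44
pH = 14 - pOH = 14 - 3.44 = 10.56

10.56


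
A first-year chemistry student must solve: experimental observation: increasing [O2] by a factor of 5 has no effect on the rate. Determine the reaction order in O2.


rate ∝ [O2]^n
rate ∝ [O2]^0
Order in O2: 0

0


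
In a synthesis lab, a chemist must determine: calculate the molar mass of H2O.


M(H2O) = 2×1.008 + 1×16.0
= 2.02 + 16.0
= 18.02 g/mol

18.02 g/mol


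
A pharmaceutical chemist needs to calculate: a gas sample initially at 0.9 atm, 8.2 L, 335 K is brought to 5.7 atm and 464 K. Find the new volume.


P1V1/T1 = P2V2/T2
V2 = P1V1T2/(T1P2)
= 0.9×8.2×464/(335×5.7)
= 1.793 L

1.793 L


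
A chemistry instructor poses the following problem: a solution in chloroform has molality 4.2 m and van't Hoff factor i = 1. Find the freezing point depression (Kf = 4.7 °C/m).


ΔTf = Kf × m × i
= 4.7 × 4.2 × 1
= 19.74 °C

19.74 °C


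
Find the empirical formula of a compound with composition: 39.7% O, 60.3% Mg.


Assume 100 g sample. Moles of each element:
  O: 39.7/16.0 = 2.481 mol
  Mg: 60.3/24.31 = 2.48 mol
Divide by smallest (2.48):
  O: 2.481/2.48 = 1.0
  Mg: 2.48/2.48 = 1.0
Empirical formula: MgO

MgO


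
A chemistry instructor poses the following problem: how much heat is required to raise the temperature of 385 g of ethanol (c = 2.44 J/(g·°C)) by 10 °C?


q = mcΔT = 385 × 2.44 × 10
= 9394.00 J

9394.00 J


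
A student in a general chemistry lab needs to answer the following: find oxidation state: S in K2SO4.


2(+1) + x + 4(-2) = 0, so x = +6
Oxidation number: +6

+6


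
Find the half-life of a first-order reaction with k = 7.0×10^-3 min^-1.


t½ = ln2/k = 0.693147/(7.0×10^-3 min^-1)
= 99.02 min

99.02 min


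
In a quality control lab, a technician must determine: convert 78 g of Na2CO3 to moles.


M(Na2CO3) = 105.99 g/mol
n = mass/M = 78/105.99 = 0.7359 mol

0.7359 mol


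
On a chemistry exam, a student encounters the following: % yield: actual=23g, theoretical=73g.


% yield = actual/theoretical × 100
= 23/73 × 100
= 31.51%

31.51%


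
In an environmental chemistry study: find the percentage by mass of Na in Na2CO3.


M(Na2CO3) = 2×22.99 + 1×12.01 + 3×16.0 = 105.99 g/mol
Mass of Na = 2 × 22.99 = 45.98 g/mol
% Na = 45.98/105.99 × 100 = 43.38%

43.38%


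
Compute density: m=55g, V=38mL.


ρ = mass/volume
= 55/38
= 1.447 g/mL

1.447 g/mL


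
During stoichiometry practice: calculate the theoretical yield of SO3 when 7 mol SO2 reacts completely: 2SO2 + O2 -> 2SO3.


Mole ratio SO3:SO2 = 2:2
n(SO3) = 7 × 2/2 = 7.000 mol
mass = 7.000 × 80.07 = 560.49 g

560.49 g


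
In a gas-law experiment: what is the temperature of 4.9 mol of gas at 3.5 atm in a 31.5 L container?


PV = nRT  (R = 0.08206 L·atm/(mol·K))
T = PV/(nR) = 3.5×31.5/(4.9×0.08206)
= 110.25/0.402094
= 274.19 K

274.19 K


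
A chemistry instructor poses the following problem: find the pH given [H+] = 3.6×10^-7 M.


pH = -log10([H+]) = -log10(3.6×10^-7)
= 7 - log10(3.6)
= 7 - 0.56
= 6.44

6.44


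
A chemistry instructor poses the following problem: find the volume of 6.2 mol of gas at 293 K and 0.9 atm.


PV = nRT  (R = 0.08206 L·atm/(mol·K))
V = nRT/P = 6.2×0.08206×293/0.9
= 165.634 L

165.634 L


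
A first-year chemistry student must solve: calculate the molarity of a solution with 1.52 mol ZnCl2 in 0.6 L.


M = n/V = 1.52/0.6 = 2.533 mol/L

2.533 M


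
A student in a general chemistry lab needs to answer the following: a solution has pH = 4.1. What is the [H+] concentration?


[H+] = 10^(-pH) = 10^(-4.1)
= 7.94×10^-5 M

7.94×10^-5 M


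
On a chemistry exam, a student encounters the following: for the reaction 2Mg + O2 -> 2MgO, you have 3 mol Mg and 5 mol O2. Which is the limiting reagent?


Mole ratio available / coefficient:
  Mg: 3/2 = 1.500
  O2: 5/1 = 5.000
Smaller ratio is limiting.

Mg


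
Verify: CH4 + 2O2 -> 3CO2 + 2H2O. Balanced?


Equation: CH4 + 2O2 -> 3CO2 + 2H2O
Check atoms: C: 1≠3, H: 4=4, O: 4≠8
Not balanced

No, not balanced


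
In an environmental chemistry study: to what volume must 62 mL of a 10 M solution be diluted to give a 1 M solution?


C1V1 = C2V2
10 × 62 = 1 × V2
V2 = 620/1 = 620.0 mL

620.0 mL


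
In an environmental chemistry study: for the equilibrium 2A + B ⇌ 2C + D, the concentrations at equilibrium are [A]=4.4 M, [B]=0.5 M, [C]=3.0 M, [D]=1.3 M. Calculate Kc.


Kc = [C]^2[D]/([A]^2[B])
= (3.0^2 × 1.3^1)/(4.4^2 × 0.5^1)
= 11.7/9.68
= 1.209

1.209


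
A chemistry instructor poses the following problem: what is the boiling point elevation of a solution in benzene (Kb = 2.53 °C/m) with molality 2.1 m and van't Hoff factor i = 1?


ΔTb = Kb × m × i
= 2.53 × 2.1 × 1
= 5.313 °C

5.313 °C


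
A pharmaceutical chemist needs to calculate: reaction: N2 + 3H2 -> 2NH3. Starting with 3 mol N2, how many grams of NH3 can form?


Mole ratio NH3:N2 = 2:1
n(NH3) = 3 × 2/1 = 6.000 mol
mass = 6.000 × 17.03 = 102.18 g

102.18 g


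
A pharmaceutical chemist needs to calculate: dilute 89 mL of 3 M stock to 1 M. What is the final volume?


C1V1 = C2V2
3 × 89 = 1 × V2
V2 = 267/1 = 267.0 mL

267.0 mL


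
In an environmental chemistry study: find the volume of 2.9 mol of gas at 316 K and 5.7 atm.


PV = nRT  (R = 0.08206 L·atm/(mol·K))
V = nRT/P = 2.9×0.08206×316/5.7
= 13.193 L

13.193 L


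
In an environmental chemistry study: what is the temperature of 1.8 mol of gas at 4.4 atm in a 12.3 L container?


PV = nRT  (R = 0.08206 L·atm/(mol·K))
T = PV/(nR) = 4.4×12.3/(1.8×0.08206)
= 54.12/0.147708
= 366.40 K

366.40 K


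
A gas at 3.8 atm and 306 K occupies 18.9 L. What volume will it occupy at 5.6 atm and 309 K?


P1V1/T1 = P2V2/T2
V2 = P1V1T2/(T1P2)
= 3.8×18.9×309/(306×5.6)
= 12.951 L

12.951 L


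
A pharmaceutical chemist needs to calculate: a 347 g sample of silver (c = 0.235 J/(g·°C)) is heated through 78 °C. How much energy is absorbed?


q = mcΔT = 347 × 0.235 × 78
= 6360.51 J

6360.51 J


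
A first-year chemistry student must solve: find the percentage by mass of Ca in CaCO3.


M(CaCO3) = 1×40.08 + 1×12.01 + 3×16.0 = 100.09 g/mol
Mass of Ca = 1 × 40.08 = 40.08 g/mol
% Ca = 40.08/100.09 × 100 = 40.04%

40.04%


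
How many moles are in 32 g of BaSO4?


M(BaSO4) = 233.4 g/mol
n = mass/M = 32/233.4 = 0.1371 mol

0.1371 mol


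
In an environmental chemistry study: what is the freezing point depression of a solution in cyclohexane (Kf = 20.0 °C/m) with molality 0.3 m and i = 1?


ΔTf = Kf × m × i
= 20.0 × 0.3 × 1
= 6.0 °C

6.0 °C


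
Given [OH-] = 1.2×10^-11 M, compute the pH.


pOH = -log10([OH-]) = -log10(1.2×10^-11)
= 11 - log10(1.2) = 10.92
pH = 14 - pOH = 14 - 10.92 = 3.08

3.08


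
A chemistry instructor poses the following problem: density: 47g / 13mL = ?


ρ = mass/volume
= 47/13
= 3.615 g/mL

3.615 g/mL


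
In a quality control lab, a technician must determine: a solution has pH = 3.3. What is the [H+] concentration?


[H+] = 10^(-pH) = 10^(-3.3)
= 5.01×10^-4 M

5.01×10^-4 M


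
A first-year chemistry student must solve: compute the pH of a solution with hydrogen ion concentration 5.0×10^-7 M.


pH = -log10([H+]) = -log10(5.0×10^-7)
= 7 - log10(5.0)
= 7 - 0.7
= 6.3

6.3


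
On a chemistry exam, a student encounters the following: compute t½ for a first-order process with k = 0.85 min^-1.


t½ = ln2/k = 0.693147/(0.85 min^-1)
= 0.8155 min

0.8155 min


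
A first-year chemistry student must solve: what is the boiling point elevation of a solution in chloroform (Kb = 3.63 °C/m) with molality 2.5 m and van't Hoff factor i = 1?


ΔTb = Kb × m × i
= 3.63 × 2.5 × 1
= 9.075 °C

9.075 °C


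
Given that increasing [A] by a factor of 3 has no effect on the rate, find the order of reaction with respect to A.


rate ∝ [A]^n
rate ∝ [A]^0
Order in A: 0

0


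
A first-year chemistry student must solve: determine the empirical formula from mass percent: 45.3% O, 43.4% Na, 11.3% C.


Assume 100 g sample. Moles of each element:
  O: 45.3/16.0 = 2.831 mol
  Na: 43.4/22.99 = 1.888 mol
  C: 11.3/12.01 = 0.941 mol
Divide by smallest (0.941):
  O: 2.831/0.941 = 3.01
  Na: 1.888/0.941 = 2.01
  C: 0.941/0.941 = 1.0
Empirical formula: Na2CO3

Na2CO3


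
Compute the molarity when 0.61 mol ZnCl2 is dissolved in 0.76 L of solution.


M = n/V = 0.61/0.76 = 0.803 mol/L

0.803 M


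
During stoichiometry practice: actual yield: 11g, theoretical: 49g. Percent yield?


% yield = actual/theoretical × 100
= 11/49 × 100
= 22.45%

22.45%


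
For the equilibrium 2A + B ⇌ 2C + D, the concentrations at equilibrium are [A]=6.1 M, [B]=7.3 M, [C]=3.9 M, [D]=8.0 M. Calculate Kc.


Kc = [C]^2[D]/([A]^2[B])
= (3.9^2 × 8.0^1)/(6.1^2 × 7.3^1)
= 121.68/271.633
= 0.4480

0.4480


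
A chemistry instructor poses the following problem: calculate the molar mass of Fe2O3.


M(Fe2O3) = 2×55.85 + 3×16.0
= 111.7 + 48.0
= 159.7 g/mol

159.7 g/mol


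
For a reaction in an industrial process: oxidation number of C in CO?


x + (-2) = 0, so x = +2
Oxidation number: +2

+2


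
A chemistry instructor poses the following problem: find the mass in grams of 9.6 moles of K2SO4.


M(K2SO4) = 174.27 g/mol
mass = n × M = 9.6 × 174.27 = 1672.99 g

1672.99 g


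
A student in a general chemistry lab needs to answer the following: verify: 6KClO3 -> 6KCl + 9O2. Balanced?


Equation: 6KClO3 -> 6KCl + 9O2
Check atoms: Cl: 6=6, K: 6=6, O: 18=18
Balanced

Yes, balanced


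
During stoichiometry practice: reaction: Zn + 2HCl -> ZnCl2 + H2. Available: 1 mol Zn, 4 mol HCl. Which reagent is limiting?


Mole ratio available / coefficient:
  Zn: 1/1 = 1.000
  HCl: 4/2 = 2.000
Smaller ratio is limiting.

Zn


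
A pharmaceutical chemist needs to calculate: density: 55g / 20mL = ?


ρ = mass/volume
= 55/20
= 2.75 g/mL

2.75 g/mL


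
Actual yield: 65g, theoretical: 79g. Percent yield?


% yield = actual/theoretical × 100
= 65/79 × 100
= 82.28%

82.28%


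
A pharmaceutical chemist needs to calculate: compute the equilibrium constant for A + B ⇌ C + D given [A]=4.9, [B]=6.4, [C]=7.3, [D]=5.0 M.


Kc = [C][D]/([A][B])
= (7.3^1 × 5.0^1)/(4.9^1 × 6.4^1)
= 36.5/31.36
= 1.164

1.164


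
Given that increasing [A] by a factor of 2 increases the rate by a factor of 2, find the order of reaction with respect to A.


rate ∝ [A]^n
2^n = 2 → n = 1
Order in A: 1

1


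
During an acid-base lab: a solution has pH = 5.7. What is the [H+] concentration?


[H+] = 10^(-pH) = 10^(-5.7)
= 2.0×10^-6 M

2.0×10^-6 M


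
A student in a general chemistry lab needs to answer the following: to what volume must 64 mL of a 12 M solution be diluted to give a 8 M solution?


C1V1 = C2V2
12 × 64 = 8 × V2
V2 = 768/8 = 96.0 mL

96.0 mL


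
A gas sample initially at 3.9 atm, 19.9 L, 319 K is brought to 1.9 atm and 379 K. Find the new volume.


P1V1/T1 = P2V2/T2
V2 = P1V1T2/(T1P2)
= 3.9×19.9×379/(319×1.9)
= 48.53 L

48.53 L


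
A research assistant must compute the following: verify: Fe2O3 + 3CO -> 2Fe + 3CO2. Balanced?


Equation: Fe2O3 + 3CO -> 2Fe + 3CO2
Check atoms: C: 3=3, Fe: 2=2, O: 6=6
Balanced

Yes, balanced


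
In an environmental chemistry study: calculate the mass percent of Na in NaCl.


M(NaCl) = 1×22.99 + 1×35.45 = 58.44 g/mol
Mass of Na = 1 × 22.99 = 22.99 g/mol
% Na = 22.99/58.44 × 100 = 39.34%

39.34%


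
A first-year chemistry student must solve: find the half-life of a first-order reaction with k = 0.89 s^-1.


t½ = ln2/k = 0.693147/(0.89 s^-1)
= 0.7788 s

0.7788 s


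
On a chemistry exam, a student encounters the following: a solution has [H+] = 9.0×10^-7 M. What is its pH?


pH = -log10([H+]) = -log10(9.0×10^-7)
= 7 - log10(9.0)
= 7 - 0.95
= 6.05

6.05


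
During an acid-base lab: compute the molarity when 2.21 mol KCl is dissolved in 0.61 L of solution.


M = n/V = 2.21/0.61 = 3.623 mol/L

3.623 M


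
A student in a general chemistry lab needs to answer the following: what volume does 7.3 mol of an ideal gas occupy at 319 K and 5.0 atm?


PV = nRT  (R = 0.08206 L·atm/(mol·K))
V = nRT/P = 7.3×0.08206×319/5.0
= 38.219 L

38.219 L


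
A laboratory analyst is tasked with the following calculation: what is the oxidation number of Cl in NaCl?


halide: -1
Oxidation number: -1

-1


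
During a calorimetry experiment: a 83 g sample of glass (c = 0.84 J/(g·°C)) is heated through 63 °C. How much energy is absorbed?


q = mcΔT = 83 × 0.84 × 63
= 4392.36 J

4392.36 J


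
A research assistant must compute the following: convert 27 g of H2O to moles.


M(H2O) = 18.02 g/mol
n = mass/M = 27/18.02 = 1.4983 mol

1.4983 mol


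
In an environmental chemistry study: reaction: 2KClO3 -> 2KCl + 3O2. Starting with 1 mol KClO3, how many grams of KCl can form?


Mole ratio KCl:KClO3 = 2:2
n(KCl) = 1 × 2/2 = 1.000 mol
mass = 1.000 × 74.55 = 74.55 g

74.55 g


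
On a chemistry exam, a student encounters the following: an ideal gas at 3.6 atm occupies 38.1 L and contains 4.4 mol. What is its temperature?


PV = nRT  (R = 0.08206 L·atm/(mol·K))
T = PV/(nR) = 3.6×38.1/(4.4×0.08206)
= 137.16/0.361064
= 379.88 K

379.88 K


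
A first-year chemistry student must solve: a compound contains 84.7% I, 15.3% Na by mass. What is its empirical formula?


Assume 100 g sample. Moles of each element:
  I: 84.7/126.9 = 0.667 mol
  Na: 15.3/22.99 = 0.666 mol
Divide by smallest (0.666):
  I: 0.667/0.666 = 1.0
  Na: 0.666/0.666 = 1.0
Empirical formula: NaI

NaI


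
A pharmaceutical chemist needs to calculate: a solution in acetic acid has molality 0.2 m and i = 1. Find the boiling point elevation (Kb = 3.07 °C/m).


ΔTb = Kb × m × i
= 3.07 × 0.2 × 1
= 0.614 °C

0.614 °C


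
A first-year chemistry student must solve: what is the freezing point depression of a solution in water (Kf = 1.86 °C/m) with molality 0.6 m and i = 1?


ΔTf = Kf × m × i
= 1.86 × 0.6 × 1
= 1.116 °C

1.116 °C


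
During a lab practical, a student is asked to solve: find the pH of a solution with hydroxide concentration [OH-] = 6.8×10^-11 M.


pOH = -log10([OH-]) = -log10(6.8×10^-11)
= 11 - log10(6.8) = 10.17
pH = 14 - pOH = 14 - 10.17 = 3.83

3.83


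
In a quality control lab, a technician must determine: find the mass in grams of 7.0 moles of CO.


M(CO) = 28.01 g/mol
mass = n × M = 7.0 × 28.01 = 196.07 g

196.07 g


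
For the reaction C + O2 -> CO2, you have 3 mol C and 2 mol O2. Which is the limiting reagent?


Mole ratio available / coefficient:
  C: 3/1 = 3.000
  O2: 2/1 = 2.000
Smaller ratio is limiting.

O2


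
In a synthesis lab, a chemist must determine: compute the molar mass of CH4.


M(CH4) = 1×12.01 + 4×1.008
= 12.01 + 4.03
= 16.04 g/mol

16.04 g/mol


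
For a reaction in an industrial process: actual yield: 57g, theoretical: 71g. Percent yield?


% yield = actual/theoretical × 100
= 57/71 × 100
= 80.28%

80.28%


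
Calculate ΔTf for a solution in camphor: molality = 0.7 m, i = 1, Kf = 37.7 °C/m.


ΔTf = Kf × m × i
= 37.7 × 0.7 × 1
= 26.39 °C

26.39 °C


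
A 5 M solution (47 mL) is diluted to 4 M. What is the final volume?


C1V1 = C2V2
5 × 47 = 4 × V2
V2 = 235/4 = 58.75 mL

58.75 mL


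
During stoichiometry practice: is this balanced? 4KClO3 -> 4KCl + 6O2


Equation: 4KClO3 -> 4KCl + 6O2
Check atoms: Cl: 4=4, K: 4=4, O: 12=12
Balanced

Yes, balanced


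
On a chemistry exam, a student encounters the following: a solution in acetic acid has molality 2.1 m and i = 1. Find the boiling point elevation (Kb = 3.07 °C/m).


ΔTb = Kb × m × i
= 3.07 × 2.1 × 1
= 6.447 °C

6.447 °C


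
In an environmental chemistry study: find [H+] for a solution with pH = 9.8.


[H+] = 10^(-pH) = 10^(-9.8)
= 1.58×10^-10 M

1.58×10^-10 M


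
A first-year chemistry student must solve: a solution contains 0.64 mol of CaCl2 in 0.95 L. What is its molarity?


M = n/V = 0.64/0.95 = 0.674 mol/L

0.674 M


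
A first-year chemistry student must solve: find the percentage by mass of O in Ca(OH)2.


M(Ca(OH)2) = 1×40.08 + 2×16.0 + 2×1.008 = 74.096 g/mol
Mass of O = 2 × 16.0 = 32.00 g/mol
% O = 32.00/74.096 × 100 = 43.19%

43.19%


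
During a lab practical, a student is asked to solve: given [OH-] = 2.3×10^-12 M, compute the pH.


pOH = -log10([OH-]) = -log10(2.3×10^-12)
= 12 - log10(2.3) = 11.64
pH = 14 - pOH = 14 - 11.64 = 2.36

2.36


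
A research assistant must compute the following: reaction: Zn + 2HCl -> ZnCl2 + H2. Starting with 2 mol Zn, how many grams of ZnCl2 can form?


Mole ratio ZnCl2:Zn = 1:1
n(ZnCl2) = 2 × 1/1 = 2.000 mol
mass = 2.000 × 136.28 = 272.56 g

272.56 g


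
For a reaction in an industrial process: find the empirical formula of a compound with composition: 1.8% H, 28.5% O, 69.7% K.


Assume 100 g sample. Moles of each element:
  H: 1.8/1.008 = 1.786 mol
  O: 28.5/16.0 = 1.781 mol
  K: 69.7/39.1 = 1.783 mol
Divide by smallest (1.781):
  H: 1.786/1.781 = 1.0
  O: 1.781/1.781 = 1.0
  K: 1.783/1.781 = 1.0
Empirical formula: KOH

KOH


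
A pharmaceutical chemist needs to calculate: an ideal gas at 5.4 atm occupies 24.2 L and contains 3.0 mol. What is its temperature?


PV = nRT  (R = 0.08206 L·atm/(mol·K))
T = PV/(nR) = 5.4×24.2/(3.0×0.08206)
= 130.68/0.246180
= 530.83 K

530.83 K


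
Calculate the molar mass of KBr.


M(KBr) = 1×39.1 + 1×79.9
= 39.1 + 79.9
= 119.0 g/mol

119.0 g/mol


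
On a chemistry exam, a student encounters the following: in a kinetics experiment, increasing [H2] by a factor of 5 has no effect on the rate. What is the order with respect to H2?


rate ∝ [H2]^n
rate ∝ [H2]^0
Order in H2: 0

0


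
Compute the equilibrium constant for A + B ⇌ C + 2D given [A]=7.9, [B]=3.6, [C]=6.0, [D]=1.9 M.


Kc = [C][D]^2/([A][B])
= (6.0^1 × 1.9^2)/(7.9^1 × 3.6^1)
= 21.66/28.44
= 0.7616

0.7616


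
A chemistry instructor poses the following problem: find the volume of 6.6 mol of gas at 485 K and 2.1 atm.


PV = nRT  (R = 0.08206 L·atm/(mol·K))
V = nRT/P = 6.6×0.08206×485/2.1
= 125.083 L

125.083 L


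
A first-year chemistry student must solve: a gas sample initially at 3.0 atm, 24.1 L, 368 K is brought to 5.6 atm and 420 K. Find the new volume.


P1V1/T1 = P2V2/T2
V2 = P1V1T2/(T1P2)
= 3.0×24.1×420/(368×5.6)
= 14.735 L

14.735 L


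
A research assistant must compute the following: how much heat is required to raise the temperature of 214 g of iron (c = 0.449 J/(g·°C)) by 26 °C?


q = mcΔT = 214 × 0.449 × 26
= 2498.24 J

2498.24 J


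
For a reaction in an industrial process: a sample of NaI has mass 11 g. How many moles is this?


M(NaI) = 149.89 g/mol
n = mass/M = 11/149.89 = 0.0734 mol

0.0734 mol


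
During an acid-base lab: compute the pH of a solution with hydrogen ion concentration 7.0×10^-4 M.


pH = -log10([H+]) = -log10(7.0×10^-4)
= 4 - log10(7.0)
= 4 - 0.85
= 3.15

3.15


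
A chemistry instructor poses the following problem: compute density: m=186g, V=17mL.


ρ = mass/volume
= 186/17
= 10.941 g/mL

10.941 g/mL


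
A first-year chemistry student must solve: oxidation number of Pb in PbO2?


x + 2(-2) = 0, so x = +4
Oxidation number: +4

+4


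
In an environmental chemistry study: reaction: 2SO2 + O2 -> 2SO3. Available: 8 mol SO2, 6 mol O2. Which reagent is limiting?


Mole ratio available / coefficient:
  SO2: 8/2 = 4.000
  O2: 6/1 = 6.000
Smaller ratio is limiting.

SO2


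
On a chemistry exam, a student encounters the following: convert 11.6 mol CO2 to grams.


M(CO2) = 44.01 g/mol
mass = n × M = 11.6 × 44.01 = 510.52 g

510.52 g


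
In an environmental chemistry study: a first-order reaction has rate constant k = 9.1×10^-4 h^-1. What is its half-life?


t½ = ln2/k = 0.693147/(9.1×10^-4 h^-1)
= 761.7 h

761.7 h


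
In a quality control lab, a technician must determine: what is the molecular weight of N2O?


M(N2O) = 2×14.01 + 1×16.0
= 28.02 + 16.0
= 44.02 g/mol

44.02 g/mol


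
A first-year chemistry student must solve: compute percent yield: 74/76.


% yield = actual/theoretical × 100
= 74/76 × 100
= 97.37%

97.37%


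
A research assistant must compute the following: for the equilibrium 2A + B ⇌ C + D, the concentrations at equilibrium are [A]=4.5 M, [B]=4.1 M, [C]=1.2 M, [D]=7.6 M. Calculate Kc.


Kc = [C][D]/([A]^2[B])
= (1.2^1 × 7.6^1)/(4.5^2 × 4.1^1)
= 9.12/83.025
= 0.1098

0.1098


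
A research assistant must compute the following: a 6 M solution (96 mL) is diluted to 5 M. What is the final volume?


C1V1 = C2V2
6 × 96 = 5 × V2
V2 = 576/5 = 115.2 mL

115.2 mL


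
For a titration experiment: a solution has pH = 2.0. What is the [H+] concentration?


[H+] = 10^(-pH) = 10^(-2.0)
= 1.0×10^-2 M

1.0×10^-2 M


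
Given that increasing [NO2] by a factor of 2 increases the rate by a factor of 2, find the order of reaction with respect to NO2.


rate ∝ [NO2]^n
2^n = 2 → n = 1
Order in NO2: 1

1


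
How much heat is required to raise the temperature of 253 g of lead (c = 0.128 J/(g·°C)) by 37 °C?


q = mcΔT = 253 × 0.128 × 37
= 1198.21 J

1198.21 J


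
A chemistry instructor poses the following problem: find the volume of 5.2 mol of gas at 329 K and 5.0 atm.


PV = nRT  (R = 0.08206 L·atm/(mol·K))
V = nRT/P = 5.2×0.08206×329/5.0
= 28.078 L

28.078 L


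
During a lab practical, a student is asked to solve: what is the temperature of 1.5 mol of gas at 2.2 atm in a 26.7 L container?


PV = nRT  (R = 0.08206 L·atm/(mol·K))
T = PV/(nR) = 2.2×26.7/(1.5×0.08206)
= 58.74/0.123090
= 477.21 K

477.21 K


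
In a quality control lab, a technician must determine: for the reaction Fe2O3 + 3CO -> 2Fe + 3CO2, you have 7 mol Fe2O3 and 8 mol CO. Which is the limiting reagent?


Mole ratio available / coefficient:
  Fe2O3: 7/1 = 7.000
  CO: 8/3 = 2.667
Smaller ratio is limiting.

CO


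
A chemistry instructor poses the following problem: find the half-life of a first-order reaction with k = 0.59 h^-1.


t½ = ln2/k = 0.693147/(0.59 h^-1)
= 1.175 h

1.175 h


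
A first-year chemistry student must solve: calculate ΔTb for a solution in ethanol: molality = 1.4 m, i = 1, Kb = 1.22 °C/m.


ΔTb = Kb × m × i
= 1.22 × 1.4 × 1
= 1.708 °C

1.708 °C


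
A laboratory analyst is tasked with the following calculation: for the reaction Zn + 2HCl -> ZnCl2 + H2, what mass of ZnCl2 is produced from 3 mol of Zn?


Mole ratio ZnCl2:Zn = 1:1
n(ZnCl2) = 3 × 1/1 = 3.000 mol
mass = 3.000 × 136.28 = 408.84 g

408.84 g


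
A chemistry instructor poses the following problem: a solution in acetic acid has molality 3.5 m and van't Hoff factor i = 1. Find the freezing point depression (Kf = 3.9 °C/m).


ΔTf = Kf × m × i
= 3.9 × 3.5 × 1
= 13.65 °C

13.65 °C


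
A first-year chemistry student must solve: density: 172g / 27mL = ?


ρ = mass/volume
= 172/27
= 6.37 g/mL

6.37 g/mL


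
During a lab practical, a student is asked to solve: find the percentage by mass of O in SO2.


M(SO2) = 1×32.07 + 2×16.0 = 64.07 g/mol
Mass of O = 2 × 16.0 = 32.00 g/mol
% O = 32.00/64.07 × 100 = 49.95%

49.95%


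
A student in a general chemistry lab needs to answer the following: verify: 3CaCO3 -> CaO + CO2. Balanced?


Equation: 3CaCO3 -> CaO + CO2
Check atoms: C: 3≠1, Ca: 3≠1, O: 9≠3
Not balanced

No, not balanced


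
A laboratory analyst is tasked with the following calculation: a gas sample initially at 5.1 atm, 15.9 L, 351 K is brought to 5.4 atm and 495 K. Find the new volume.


P1V1/T1 = P2V2/T2
V2 = P1V1T2/(T1P2)
= 5.1×15.9×495/(351×5.4)
= 21.177 L

21.177 L


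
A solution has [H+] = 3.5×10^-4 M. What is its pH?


pH = -log10([H+]) = -log10(3.5×10^-4)
= 4 - log10(3.5)
= 4 - 0.54
= 3.46

3.46
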